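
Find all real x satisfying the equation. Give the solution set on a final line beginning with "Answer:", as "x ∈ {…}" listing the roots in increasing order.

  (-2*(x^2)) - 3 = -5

Step 1. [(-2*(x^2)) - 3 = -5] 3 comes off first (add 3), so sub: -2*(x^2) = -2.
Step 2. [-2*(x^2) = -2] -2 out front; divide by -2. So div: x^2 = 1.
Step 3. [x^2 = 1] √ both sides: 1 ≥ 0 gives two branches, so sqrt: x = 1 or -1.

Answer: x ∈ {-1, 1}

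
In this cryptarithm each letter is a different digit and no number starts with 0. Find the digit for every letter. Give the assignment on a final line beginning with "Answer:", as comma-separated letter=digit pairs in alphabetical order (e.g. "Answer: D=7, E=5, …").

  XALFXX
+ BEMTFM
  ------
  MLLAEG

Step 1. [col 1: X + M ≡ G (mod 10)] no forcing yet in column 1 (carry-in 0); X=3 is free and consistent — try it, so X=3.
Step 2. [col 1: X + M ≡ G (mod 10)] column 1 (X + M ≡ G (mod 10), carry-in 0) doesn't pin G yet; pick G=2 and continue, so G=2.
Step 3. [col 1: X + M ≡ G (mod 10)] from column 1 (X=3, G=2, carry-in 0, digits 2,3 already taken and all letters distinct): M must equal 9. So M=9.
Step 4. [col 2: X + F ≡ E (mod 10)] no forcing yet in column 2 (carry-in 1); F=4 is free and consistent — try it, so F=4.
Step 5. [col 2: X + F ≡ E (mod 10)] from column 2 (X=3, F=4, carry-in 1, digits 2,3,4,9 already taken and all letters distinct): E must equal 8 ⇒ E=8.
Step 6. [col 3: F + T ≡ A (mod 10)] column 3 (F + T ≡ A (mod 10), carry-in 0) doesn't pin T yet; pick T=7 and continue, so T=7.
Step 7. [col 3: F + T ≡ A (mod 10)] in column 3 we have F+T≡A with carry-in 0; given F=4, T=7 and digits 2,3,4,7,8,9 already taken and all letters distinct, that pins A to 1, so A=1.
Step 8. [col 4: L + M ≡ L (mod 10)] no forcing yet in column 4 (carry-in 1); L=0 is free and consistent — try it, so L=0.
Step 9. [col 6: X + B ≡ M (mod 10)] column 6: given X=3, M=9, carry-in 1, and digits 0,1,2,3,4,7,8,9 already taken and all letters distinct, X+B≡M (mod 10) forces B=5 ⇒ B=5.

Answer: A=1, B=5, E=8, F=4, G=2, L=0, M=9, T=7, X=3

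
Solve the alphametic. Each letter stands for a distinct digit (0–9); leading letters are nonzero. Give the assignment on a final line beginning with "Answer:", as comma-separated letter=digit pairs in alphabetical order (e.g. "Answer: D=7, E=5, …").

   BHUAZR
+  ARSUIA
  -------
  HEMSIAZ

Step 1. [col 1: R + A ≡ Z (mod 10)] no forcing yet in column 1 (carry-in 0); A=8 is free and consistent — try it. So A=8.
Step 2. [col 1: R + A ≡ Z (mod 10)] column 1 (R + A ≡ Z (mod 10), carry-in 0) doesn't pin R yet; pick R=2 and continue, so R=2.
Step 3. [H] H is the leading digit of a 7-digit sum of two 6-digit numbers; the final carry is exactly 1, so H=1.
Step 4. [col 1: R + A ≡ Z (mod 10)] column 1 reads R+A+carry(0)=Z with R=2, A=8; with digits 1,2,8 already taken and all letters distinct, the only value for Z is 0, so Z=0.
Step 5. [col 2: Z + I ≡ A (mod 10)] column 2: given Z=0, A=8, carry-in 1, and digits 0,1,2,8 already taken and all letters distinct, Z+I≡A (mod 10) forces I=7 ⇒ I=7.
Step 6. [col 3: A + U ≡ I (mod 10)] in column 3 we have A+U≡I with carry-in 0; given A=8, I=7 and digits 0,1,2,7,8 already taken and all letters distinct, that pins U to 9. So U=9.
Step 7. [col 4: U + S ≡ S (mod 10)] several values work for S in column 4 (U + S ≡ S (mod 10), carry-in 1); try S=6. So S=6.
Step 8. [col 5: H + R ≡ M (mod 10)] column 5 reads H+R+carry(1)=M with H=1, R=2; with digits 0,1,2,6,7,8,9 already taken and all letters distinct, the only value for M is 4 ⇒ M=4.
Step 9. [col 6: B + A ≡ E (mod 10)] column 6: given A=8, carry-in 0, and digits 0,1,2,4,6,7,8,9 already taken and all letters distinct, B+A≡E (mod 10) forces E=3. So E=3.
Step 10. [col 6: B + A ≡ E (mod 10)] in column 6 we have B+A≡E with carry-in 0; given A=8, E=3 and digits 0,1,2,3,4,6,7,8,9 already taken and all letters distinct, that pins B to 5 ⇒ B=5.

Answer: A=8, B=5, E=3, H=1, I=7, M=4, R=2, S=6, U=9, Z=0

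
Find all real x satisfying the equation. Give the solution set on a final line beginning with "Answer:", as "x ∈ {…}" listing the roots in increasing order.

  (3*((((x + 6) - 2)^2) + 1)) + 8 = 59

Step 1. [(3*((((x + 6) - 2)^2) + 1)) + 8 = 59] subtract 8: x sits inside (… + 8), so sub: 3*((((x + 6) - 2)^2) + 1) = 51.
Step 2. [3*((((x + 6) - 2)^2) + 1) = 51] leading coefficient 3: divide by 3, so div: (((x + 6) - 2)^2) + 1 = 17.
Step 3. [(((x + 6) - 2)^2) + 1 = 17] the outer +1 inverts by subtracting 1. So sub: ((x + 6) - 2)^2 = 16.
Step 4. [((x + 6) - 2)^2 = 16] √ both sides: 16 ≥ 0 gives two branches ⇒ sqrt: (x + 6) - 2 = 4 or -4.
Step 5. [(x + 6) - 2 = 4 or -4] -2 is outermost — add 2 both sides ⇒ sub: x + 6 = 6 or -2.
Step 6. [x + 6 = 6 or -2] +6 is outermost — subtract 6 both sides ⇒ sub: x = 0 or -8.

Answer: x ∈ {-8, 0}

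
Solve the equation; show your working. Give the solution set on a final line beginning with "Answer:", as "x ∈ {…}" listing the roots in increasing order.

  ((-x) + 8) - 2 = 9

Step 1. [((-x) + 8) - 2 = 9] the outer -2 inverts by adding 2 ⇒ sub: (-x) + 8 = 11.
Step 2. [(-x) + 8 = 11] subtract 8: x sits inside (… + 8), so sub: -x = 3.
Step 3. [-x = 3] flip signs both sides, so neg: x = -3.

Answer: x ∈ {-3}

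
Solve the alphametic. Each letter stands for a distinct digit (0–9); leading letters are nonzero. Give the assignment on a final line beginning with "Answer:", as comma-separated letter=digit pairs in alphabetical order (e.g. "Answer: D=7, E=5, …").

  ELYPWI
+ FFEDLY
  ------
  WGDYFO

Step 1. [col 1: I + Y ≡ O (mod 10)] O=9 is one option consistent with column 1 (I + Y ≡ O (mod 10), carry-in 0) — take it, so O=9.
Step 2. [col 1: I + Y ≡ O (mod 10)] Y=3 is one option consistent with column 1 (I + Y ≡ O (mod 10), carry-in 0) — take it ⇒ Y=3.
Step 3. [col 1: I + Y ≡ O (mod 10)] column 1: given Y=3, O=9, carry-in 0, and digits 3,9 already taken and all letters distinct, I+Y≡O (mod 10) forces I=6. So I=6.
Step 4. [col 2: W + L ≡ F (mod 10)] column 2 (W + L ≡ F (mod 10), carry-in 0) doesn't pin W yet; pick W=4 and continue, so W=4.
Step 5. [col 2: W + L ≡ F (mod 10)] L=8 is one option consistent with column 2 (W + L ≡ F (mod 10), carry-in 0) — take it, so L=8.
Step 6. [col 2: W + L ≡ F (mod 10)] column 2 reads W+L+carry(0)=F with W=4, L=8; with digits 3,4,6,8,9 already taken and all letters distinct, the only value for F is 2. So F=2.
Step 7. [col 3: P + D ≡ Y (mod 10)] column 3 (P + D ≡ Y (mod 10), carry-in 1) doesn't pin P yet; pick P=7 and continue. So P=7.
Step 8. [col 3: P + D ≡ Y (mod 10)] column 3 reads P+D+carry(1)=Y with P=7, Y=3; with digits 2,3,4,6,7,8,9 already taken and all letters distinct, the only value for D is 5. So D=5.
Step 9. [col 4: Y + E ≡ D (mod 10)] column 4: given Y=3, D=5, carry-in 1, and digits 2,3,4,5,6,7,8,9 already taken and all letters distinct, Y+E≡D (mod 10) forces E=1 ⇒ E=1.
Step 10. [col 5: L + F ≡ G (mod 10)] from column 5 (L=8, F=2, carry-in 0, digits 1,2,3,4,5,6,7,8,9 already taken and all letters distinct): G must equal 0, so G=0.

Answer: D=5, E=1, F=2, G=0, I=6, L=8, O=9, P=7, W=4, Y=3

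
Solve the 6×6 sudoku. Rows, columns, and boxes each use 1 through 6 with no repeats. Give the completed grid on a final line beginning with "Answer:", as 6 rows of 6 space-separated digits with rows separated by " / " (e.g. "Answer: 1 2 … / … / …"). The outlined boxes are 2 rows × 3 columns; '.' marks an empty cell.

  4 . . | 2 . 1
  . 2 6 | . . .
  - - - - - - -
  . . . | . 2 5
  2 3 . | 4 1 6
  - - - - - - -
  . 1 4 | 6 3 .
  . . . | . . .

Step 1. [r5c1∈{5}] only 5 remains possible at r5c1 ⇒ r5c1=5.
Step 2. [r2c6∈{3,4}] in col 6, 3 fits only at r2c6 ⇒ r2c6=3.
Step 3. [r2c4∈{5}] r2c4's peers cover all but 5 ⇒ r2c4=5.
Step 4. [r1c3∈{3,5}] in row 1, 3 fits only at r1c3 ⇒ r1c3=3.
Step 5. [r6c2∈{6}] r6c2's peers cover all but 6. So r6c2=6.
Step 6. [r6c6∈{2,4}] r6c6 is the only open cell in col 6 admitting 4 ⇒ r6c6=4.
Step 7. [r3c1∈{1,6}] across row 3, 6 lands solely at r3c1 ⇒ r3c1=6.
Step 8. [r3c2∈{4}] nothing but 4 survives at r3c2, so r3c2=4.
Step 9. [r3c4∈{3}] r3c4 has the single candidate 3, so r3c4=3.
Step 10. [r6c3∈{2}] r6c3 is down to just 2, so r6c3=2.
Step 11. [r6c1∈{3}] r6c1 is down to just 3. So r6c1=3.
Step 12. [r2c5∈{4}] r2c5 has the single candidate 4, so r2c5=4.
Step 13. [r6c4∈{1}] r6c4 has the single candidate 1, so r6c4=1.
Step 14. [r6c5∈{5}] r6c5 has the single candidate 5, so r6c5=5.
Step 15. [r4c3∈{5}] nothing but 5 survives at r4c3, so r4c3=5.
Step 16. [r5c6∈{2}] only 2 remains possible at r5c6, so r5c6=2.
Step 17. [r2c1∈{1}] r2c1's peers cover all but 1. So r2c1=1.
Step 18. [r3c3∈{1}] only 1 remains possible at r3c3 ⇒ r3c3=1.
Step 19. [r1c2∈{5}] r1c2 is down to just 5, so r1c2=5.
Step 20. [r1c5∈{6}] r1c5 is down to just 6, so r1c5=6.

Answer: 4 5 3 2 6 1 / 1 2 6 5 4 3 / 6 4 1 3 2 5 / 2 3 5 4 1 6 / 5 1 4 6 3 2 / 3 6 2 1 5 4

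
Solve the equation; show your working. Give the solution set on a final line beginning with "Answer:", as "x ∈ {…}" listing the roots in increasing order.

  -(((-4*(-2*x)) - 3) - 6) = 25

Step 1. [-(((-4*(-2*x)) - 3) - 6) = 25] LHS negated; negate both sides. So neg: ((-4*(-2*x)) - 3) - 6 = -25.
Step 2. [((-4*(-2*x)) - 3) - 6 = -25] peel the -6: add 6 from each side ⇒ sub: (-4*(-2*x)) - 3 = -19.
Step 3. [(-4*(-2*x)) - 3 = -19] 3 comes off first (add 3) ⇒ sub: -4*(-2*x) = -16.
Step 4. [-4*(-2*x) = -16] leading coefficient -4: divide by -4 ⇒ div: -2*x = 4.
Step 5. [-2*x = 4] -2·(inner) — divide through by -2 ⇒ div: x = -2.

Answer: x ∈ {-2}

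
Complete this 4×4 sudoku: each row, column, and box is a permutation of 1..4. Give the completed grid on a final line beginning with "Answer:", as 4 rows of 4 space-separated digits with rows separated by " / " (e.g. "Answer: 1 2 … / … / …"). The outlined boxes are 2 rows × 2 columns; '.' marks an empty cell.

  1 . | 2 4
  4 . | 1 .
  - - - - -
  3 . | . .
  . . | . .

Step 1. [r2c2∈{2,3}] row 2 places 2 nowhere but r2c2 ⇒ r2c2=2.
Step 2. [r3c3∈{4}] only 4 remains possible at r3c3 ⇒ r3c3=4.
Step 3. [r3c2∈{1}] only 1 remains possible at r3c2 ⇒ r3c2=1.
Step 4. [r4c4∈{1,2,3}] r4c4 is the only open cell in row 4 admitting 1 ⇒ r4c4=1.
Step 5. [r4c1∈{2}] only 2 remains possible at r4c1. So r4c1=2.
Step 6. [r3c4∈{2}] r3c4 is down to just 2 ⇒ r3c4=2.
Step 7. [r4c2∈{4}] r4c2 has the single candidate 4, so r4c2=4.
Step 8. [r2c4∈{3}] r2c4 is down to just 3. So r2c4=3.
Step 9. [r1c2∈{3}] nothing but 3 survives at r1c2. So r1c2=3.
Step 10. [r4c3∈{3}] nothing but 3 survives at r4c3, so r4c3=3.

Answer: 1 3 2 4 / 4 2 1 3 / 3 1 4 2 / 2 4 3 1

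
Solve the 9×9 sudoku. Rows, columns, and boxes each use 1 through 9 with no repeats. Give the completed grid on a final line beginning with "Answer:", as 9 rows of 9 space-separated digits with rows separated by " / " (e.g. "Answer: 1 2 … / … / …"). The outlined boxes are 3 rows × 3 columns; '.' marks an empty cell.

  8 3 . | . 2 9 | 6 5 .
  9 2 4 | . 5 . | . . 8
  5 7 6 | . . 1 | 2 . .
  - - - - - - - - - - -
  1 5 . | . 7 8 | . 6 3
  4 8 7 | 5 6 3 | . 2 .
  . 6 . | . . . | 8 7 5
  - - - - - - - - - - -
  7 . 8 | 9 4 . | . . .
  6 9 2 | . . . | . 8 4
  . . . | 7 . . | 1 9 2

Step 1. [r7c8∈{3}] r7c8's peers cover all but 3 ⇒ r7c8=3.
Step 2. [r9c6∈{5,6}] across row 9, 6 lands solely at r9c6. So r9c6=6.
Step 3. [r1c4∈{4}] r1c4 has the single candidate 4, so r1c4=4.
Step 4. [r9c1∈{3}] r9c1's peers cover all but 3, so r9c1=3.
Step 5. [r8c7∈{5,7}] row 8 places 7 nowhere but r8c7 ⇒ r8c7=7.
Step 6. [r3c4∈{3,8}] 8 has one home in col 4: r3c4, so r3c4=8.
Step 7. [r4c4∈{2}] r4c4 has the single candidate 2. So r4c4=2.
Step 8. [r6c5∈{1,9}] r6c5 is the only open cell in col 5 admitting 9, so r6c5=9.
Step 9. [r5c9∈{1,9}] in row 5, 1 fits only at r5c9 ⇒ r5c9=1.
Step 10. [r3c5∈{3}] only 3 remains possible at r3c5 ⇒ r3c5=3.
Step 11. [r8c5∈{1}] only 1 remains possible at r8c5, so r8c5=1.
Step 12. [r8c6∈{5}] r8c6's peers cover all but 5. So r8c6=5.
Step 13. [r4c7∈{4,9}] across row 4, 4 lands solely at r4c7, so r4c7=4.
Step 14. [r5c7∈{9}] r5c7's peers cover all but 9 ⇒ r5c7=9.
Step 15. [r3c8∈{4}] nothing but 4 survives at r3c8, so r3c8=4.
Step 16. [r6c1∈{2}] r6c1's peers cover all but 2. So r6c1=2.
Step 17. [r1c3∈{1}] r1c3 is down to just 1. So r1c3=1.
Step 18. [r6c4∈{1}] r6c4 is down to just 1, so r6c4=1.
Step 19. [r7c2∈{1}] r7c2 has the single candidate 1. So r7c2=1.
Step 20. [r7c7∈{5}] r7c7 has the single candidate 5. So r7c7=5.
Step 21. [r2c7∈{3}] nothing but 3 survives at r2c7 ⇒ r2c7=3.
Step 22. [r4c3∈{9}] r4c3's peers cover all but 9, so r4c3=9.
Step 23. [r9c2∈{4}] nothing but 4 survives at r9c2, so r9c2=4.
Step 24. [r2c4∈{6}] only 6 remains possible at r2c4. So r2c4=6.
Step 25. [r9c5∈{8}] only 8 remains possible at r9c5, so r9c5=8.
Step 26. [r1c9∈{7}] r1c9 is down to just 7. So r1c9=7.
Step 27. [r7c6∈{2}] r7c6's peers cover all but 2. So r7c6=2.
Step 28. [r6c3∈{3}] nothing but 3 survives at r6c3, so r6c3=3.
Step 29. [r9c3∈{5}] r9c3 has the single candidate 5, so r9c3=5.
Step 30. [r8c4∈{3}] only 3 remains possible at r8c4 ⇒ r8c4=3.
Step 31. [r2c6∈{7}] r2c6 has the single candidate 7 ⇒ r2c6=7.
Step 32. [r3c9∈{9}] nothing but 9 survives at r3c9. So r3c9=9.
Step 33. [r2c8∈{1}] r2c8 has the single candidate 1, so r2c8=1.
Step 34. [r6c6∈{4}] only 4 remains possible at r6c6. So r6c6=4.
Step 35. [r7c9∈{6}] nothing but 6 survives at r7c9. So r7c9=6.

Answer: 8 3 1 4 2 9 6 5 7 / 9 2 4 6 5 7 3 1 8 / 5 7 6 8 3 1 2 4 9 / 1 5 9 2 7 8 4 6 3 / 4 8 7 5 6 3 9 2 1 / 2 6 3 1 9 4 8 7 5 / 7 1 8 9 4 2 5 3 6 / 6 9 2 3 1 5 7 8 4 / 3 4 5 7 8 6 1 9 2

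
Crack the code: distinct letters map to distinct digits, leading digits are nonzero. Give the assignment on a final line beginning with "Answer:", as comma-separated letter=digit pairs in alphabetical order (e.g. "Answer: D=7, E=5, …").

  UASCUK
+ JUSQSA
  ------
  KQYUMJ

Step 1. [col 1: K + A ≡ J (mod 10)] column 1 (K + A ≡ J (mod 10), carry-in 0) doesn't pin J yet; pick J=5 and continue, so J=5.
Step 2. [col 1: K + A ≡ J (mod 10)] A=6 is one option consistent with column 1 (K + A ≡ J (mod 10), carry-in 0) — take it. So A=6.
Step 3. [col 1: K + A ≡ J (mod 10)] in column 1 we have K+A≡J with carry-in 0; given A=6, J=5 and digits 5,6 already taken and all letters distinct, that pins K to 9 ⇒ K=9.
Step 4. [col 2: U + S ≡ M (mod 10)] column 2 (U + S ≡ M (mod 10), carry-in 1) doesn't pin S yet; pick S=7 and continue. So S=7.
Step 5. [col 2: U + S ≡ M (mod 10)] M=1 is one option consistent with column 2 (U + S ≡ M (mod 10), carry-in 1) — take it ⇒ M=1.
Step 6. [col 2: U + S ≡ M (mod 10)] in column 2 we have U+S≡M with carry-in 1; given S=7, M=1 and digits 1,5,6,7,9 already taken and all letters distinct, that pins U to 3. So U=3.
Step 7. [col 3: C + Q ≡ U (mod 10)] C=2 is one option consistent with column 3 (C + Q ≡ U (mod 10), carry-in 1) — take it. So C=2.
Step 8. [col 3: C + Q ≡ U (mod 10)] column 3 reads C+Q+carry(1)=U with C=2, U=3; with digits 1,2,3,5,6,7,9 already taken and all letters distinct, the only value for Q is 0 ⇒ Q=0.
Step 9. [col 4: S + S ≡ Y (mod 10)] column 4 reads S+S+carry(0)=Y with S=7; with digits 0,1,2,3,5,6,7,9 already taken and all letters distinct, the only value for Y is 4, so Y=4.

Answer: A=6, C=2, J=5, K=9, M=1, Q=0, S=7, U=3, Y=4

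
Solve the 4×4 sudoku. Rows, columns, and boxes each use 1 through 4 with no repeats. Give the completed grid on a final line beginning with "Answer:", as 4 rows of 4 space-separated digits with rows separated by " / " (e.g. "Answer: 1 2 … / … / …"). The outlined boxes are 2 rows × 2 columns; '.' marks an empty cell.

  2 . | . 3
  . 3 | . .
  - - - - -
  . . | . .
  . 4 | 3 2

Step 1. [r1c3∈{1,4}] across row 1, 4 lands solely at r1c3. So r1c3=4.
Step 2. [r3c3∈{1}] only 1 remains possible at r3c3, so r3c3=1.
Step 3. [r2c4∈{1}] r2c4 has the single candidate 1 ⇒ r2c4=1.
Step 4. [r1c2∈{1}] r1c2 has the single candidate 1, so r1c2=1.
Step 5. [r3c2∈{2}] r3c2 is down to just 2. So r3c2=2.
Step 6. [r2c1∈{4}] nothing but 4 survives at r2c1, so r2c1=4.
Step 7. [r2c3∈{2}] r2c3's peers cover all but 2. So r2c3=2.
Step 8. [r4c1∈{1}] nothing but 1 survives at r4c1 ⇒ r4c1=1.
Step 9. [r3c4∈{4}] nothing but 4 survives at r3c4, so r3c4=4.
Step 10. [r3c1∈{3}] r3c1 is down to just 3, so r3c1=3.

Answer: 2 1 4 3 / 4 3 2 1 / 3 2 1 4 / 1 4 3 2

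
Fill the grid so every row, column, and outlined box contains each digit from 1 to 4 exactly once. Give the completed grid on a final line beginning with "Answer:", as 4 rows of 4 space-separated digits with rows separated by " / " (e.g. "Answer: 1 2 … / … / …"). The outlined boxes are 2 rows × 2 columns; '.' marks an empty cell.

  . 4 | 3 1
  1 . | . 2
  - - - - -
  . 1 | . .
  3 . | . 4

Step 1. [r3c3∈{2}] r3c3's peers cover all but 2. So r3c3=2.
Step 2. [r2c2∈{3}] only 3 remains possible at r2c2. So r2c2=3.
Step 3. [r1c1∈{2}] r1c1's peers cover all but 2 ⇒ r1c1=2.
Step 4. [r2c3∈{4}] only 4 remains possible at r2c3. So r2c3=4.
Step 5. [r3c4∈{3}] r3c4 has the single candidate 3. So r3c4=3.
Step 6. [r4c2∈{2}] nothing but 2 survives at r4c2 ⇒ r4c2=2.
Step 7. [r3c1∈{4}] r3c1's peers cover all but 4 ⇒ r3c1=4.
Step 8. [r4c3∈{1}] r4c3 has the single candidate 1. So r4c3=1.

Answer: 2 4 3 1 / 1 3 4 2 / 4 1 2 3 / 3 2 1 4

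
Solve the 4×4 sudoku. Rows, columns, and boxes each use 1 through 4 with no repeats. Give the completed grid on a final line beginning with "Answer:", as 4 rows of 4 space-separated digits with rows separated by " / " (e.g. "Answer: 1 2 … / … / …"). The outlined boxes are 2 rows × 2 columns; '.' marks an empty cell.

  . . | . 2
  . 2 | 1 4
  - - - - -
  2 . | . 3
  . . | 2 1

Step 1. [r2c1∈{3}] r2c1 is down to just 3 ⇒ r2c1=3.
Step 2. [r4c1∈{4}] r4c1 has the single candidate 4, so r4c1=4.
Step 3. [r1c1∈{1}] nothing but 1 survives at r1c1 ⇒ r1c1=1.
Step 4. [r1c2∈{4}] r1c2's peers cover all but 4. So r1c2=4.
Step 5. [r3c2∈{1}] r3c2's peers cover all but 1 ⇒ r3c2=1.
Step 6. [r4c2∈{3}] r4c2 has the single candidate 3 ⇒ r4c2=3.
Step 7. [r3c3∈{4}] nothing but 4 survives at r3c3, so r3c3=4.
Step 8. [r1c3∈{3}] nothing but 3 survives at r1c3 ⇒ r1c3=3.

Answer: 1 4 3 2 / 3 2 1 4 / 2 1 4 3 / 4 3 2 1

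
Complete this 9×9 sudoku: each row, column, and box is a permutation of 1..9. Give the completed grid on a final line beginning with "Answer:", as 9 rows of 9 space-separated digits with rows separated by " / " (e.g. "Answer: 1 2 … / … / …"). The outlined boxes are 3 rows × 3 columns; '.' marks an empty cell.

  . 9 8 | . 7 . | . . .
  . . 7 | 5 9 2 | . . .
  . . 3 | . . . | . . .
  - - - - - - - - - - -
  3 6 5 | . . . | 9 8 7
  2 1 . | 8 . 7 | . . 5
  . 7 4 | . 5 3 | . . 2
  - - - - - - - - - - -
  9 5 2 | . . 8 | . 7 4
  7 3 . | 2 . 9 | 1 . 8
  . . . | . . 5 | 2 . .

Step 1. [r1c4∈{1,3,4,6}] box 2 places 3 nowhere but r1c4. So r1c4=3.
Step 2. [r6c7∈{6}] only 6 remains possible at r6c7 ⇒ r6c7=6.
Step 3. [r2c2∈{4}] r2c2 is down to just 4. So r2c2=4.
Step 4. [r8c5∈{4,6}] across row 8, 4 lands solely at r8c5. So r8c5=4.
Step 5. [r1c8∈{1,2,4,5,6}] in row 1, 2 fits only at r1c8 ⇒ r1c8=2.
Step 6. [r7c7∈{3}] r7c7 is down to just 3, so r7c7=3.
Step 7. [r9c3∈{1,6}] col 3 places 1 nowhere but r9c3 ⇒ r9c3=1.
Step 8. [r5c7∈{4}] r5c7's peers cover all but 4 ⇒ r5c7=4.
Step 9. [r3c8∈{1,4,5,6,9}] col 8 places 4 nowhere but r3c8, so r3c8=4.
Step 10. [r3c9∈{1,6,9}] 9 has one home in row 3: r3c9 ⇒ r3c9=9.
Step 11. [r9c9∈{6}] r9c9's peers cover all but 6 ⇒ r9c9=6.
Step 12. [r1c9∈{1}] only 1 remains possible at r1c9. So r1c9=1.
Step 13. [r3c5∈{1,6,8}] 8 has one home in col 5: r3c5 ⇒ r3c5=8.
Step 14. [r1c7∈{5}] r1c7 is down to just 5 ⇒ r1c7=5.
Step 15. [r1c1∈{6}] r1c1's peers cover all but 6, so r1c1=6.
Step 16. [r3c6∈{1,6}] in col 6, 6 fits only at r3c6. So r3c6=6.
Step 17. [r4c6∈{1,4}] 1 has one home in col 6: r4c6, so r4c6=1.
Step 18. [r7c4∈{1,6}] col 4 places 6 nowhere but r7c4, so r7c4=6.
Step 19. [r9c1∈{4,8}] 4 has one home in row 9: r9c1, so r9c1=4.
Step 20. [r2c1∈{1}] r2c1 has the single candidate 1 ⇒ r2c1=1.
Step 21. [r2c9∈{3}] r2c9 has the single candidate 3 ⇒ r2c9=3.
Step 22. [r6c8∈{1}] r6c8 has the single candidate 1, so r6c8=1.
Step 23. [r3c1∈{5}] r3c1 is down to just 5 ⇒ r3c1=5.
Step 24. [r6c1∈{8}] only 8 remains possible at r6c1 ⇒ r6c1=8.
Step 25. [r5c3∈{9}] r5c3 is down to just 9, so r5c3=9.
Step 26. [r7c5∈{1}] nothing but 1 survives at r7c5 ⇒ r7c5=1.
Step 27. [r9c2∈{8}] nothing but 8 survives at r9c2. So r9c2=8.
Step 28. [r3c7∈{7}] only 7 remains possible at r3c7. So r3c7=7.
Step 29. [r5c8∈{3}] nothing but 3 survives at r5c8, so r5c8=3.
Step 30. [r9c8∈{9}] r9c8 is down to just 9, so r9c8=9.
Step 31. [r1c6∈{4}] r1c6 is down to just 4, so r1c6=4.
Step 32. [r8c8∈{5}] nothing but 5 survives at r8c8, so r8c8=5.
Step 33. [r4c4∈{4}] r4c4 is down to just 4, so r4c4=4.
Step 34. [r8c3∈{6}] r8c3 has the single candidate 6 ⇒ r8c3=6.
Step 35. [r9c5∈{3}] r9c5's peers cover all but 3, so r9c5=3.
Step 36. [r3c2∈{2}] r3c2 has the single candidate 2, so r3c2=2.
Step 37. [r4c5∈{2}] only 2 remains possible at r4c5. So r4c5=2.
Step 38. [r2c7∈{8}] only 8 remains possible at r2c7. So r2c7=8.
Step 39. [r3c4∈{1}] r3c4 has the single candidate 1 ⇒ r3c4=1.
Step 40. [r2c8∈{6}] r2c8 is down to just 6 ⇒ r2c8=6.
Step 41. [r5c5∈{6}] nothing but 6 survives at r5c5 ⇒ r5c5=6.
Step 42. [r9c4∈{7}] r9c4 is down to just 7. So r9c4=7.
Step 43. [r6c4∈{9}] nothing but 9 survives at r6c4, so r6c4=9.

Answer: 6 9 8 3 7 4 5 2 1 / 1 4 7 5 9 2 8 6 3 / 5 2 3 1 8 6 7 4 9 / 3 6 5 4 2 1 9 8 7 / 2 1 9 8 6 7 4 3 5 / 8 7 4 9 5 3 6 1 2 / 9 5 2 6 1 8 3 7 4 / 7 3 6 2 4 9 1 5 8 / 4 8 1 7 3 5 2 9 6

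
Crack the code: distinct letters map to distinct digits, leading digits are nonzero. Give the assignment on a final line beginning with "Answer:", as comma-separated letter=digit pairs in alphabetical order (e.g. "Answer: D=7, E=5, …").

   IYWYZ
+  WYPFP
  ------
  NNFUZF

Step 1. [col 1: Z + P ≡ F (mod 10)] several values work for P in column 1 (Z + P ≡ F (mod 10), carry-in 0); try P=3, so P=3.
Step 2. [N] adding two 5-digit numbers gives at most 5+1 digits, and here it does — N is that final carry and must be 1. So N=1.
Step 3. [col 1: Z + P ≡ F (mod 10)] several values work for F in column 1 (Z + P ≡ F (mod 10), carry-in 0); try F=5, so F=5.
Step 4. [col 1: Z + P ≡ F (mod 10)] column 1: given P=3, F=5, carry-in 0, and digits 1,3,5 already taken and all letters distinct, Z+P≡F (mod 10) forces Z=2, so Z=2.
Step 5. [col 2: Y + F ≡ Z (mod 10)] in column 2 we have Y+F≡Z with carry-in 0; given F=5, Z=2 and digits 1,2,3,5 already taken and all letters distinct, that pins Y to 7, so Y=7.
Step 6. [col 3: W + P ≡ U (mod 10)] no forcing yet in column 3 (carry-in 1); U=0 is free and consistent — try it. So U=0.
Step 7. [col 3: W + P ≡ U (mod 10)] from column 3 (P=3, U=0, carry-in 1, digits 0,1,2,3,5,7 already taken and all letters distinct): W must equal 6 ⇒ W=6.
Step 8. [col 5: I + W ≡ N (mod 10)] in column 5 we have I+W≡N with carry-in 1; given W=6, N=1 and digits 0,1,2,3,5,6,7 already taken and all letters distinct, that pins I to 4, so I=4.

Answer: F=5, I=4, N=1, P=3, U=0, W=6, Y=7, Z=2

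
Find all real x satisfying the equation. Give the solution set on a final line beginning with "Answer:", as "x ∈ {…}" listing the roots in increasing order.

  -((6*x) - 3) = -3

Step 1. [-((6*x) - 3) = -3] flip signs both sides, so neg: (6*x) - 3 = 3.
Step 2. [(6*x) - 3 = 3] add 3: x sits inside (… - 3) ⇒ sub: 6*x = 6.
Step 3. [6*x = 6] leading coefficient 6: divide by 6 ⇒ div: x = 1.

Answer: x ∈ {1}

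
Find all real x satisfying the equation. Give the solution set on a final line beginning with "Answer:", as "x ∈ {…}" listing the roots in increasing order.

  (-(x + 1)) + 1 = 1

Step 1. [(-(x + 1)) + 1 = 1] +1 is outermost — subtract 1 both sides. So sub: -(x + 1) = 0.
Step 2. [-(x + 1) = 0] flip signs both sides ⇒ neg: x + 1 = 0.
Step 3. [x + 1 = 0] peel the +1: subtract 1 from each side ⇒ sub: x = -1.

Answer: x ∈ {-1}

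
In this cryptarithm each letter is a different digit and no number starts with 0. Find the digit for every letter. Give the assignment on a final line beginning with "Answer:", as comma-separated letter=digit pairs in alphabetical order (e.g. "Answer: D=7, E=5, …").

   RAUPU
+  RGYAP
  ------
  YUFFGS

Step 1. [Y] Y is the leading digit of a 6-digit sum of two 5-digit numbers; the final carry is exactly 1 ⇒ Y=1.
Step 2. [col 1: U + P ≡ S (mod 10)] no forcing yet in column 1 (carry-in 0); S=9 is free and consistent — try it. So S=9.
Step 3. [col 1: U + P ≡ S (mod 10)] U=6 is one option consistent with column 1 (U + P ≡ S (mod 10), carry-in 0) — take it ⇒ U=6.
Step 4. [col 1: U + P ≡ S (mod 10)] column 1: given U=6, S=9, carry-in 0, and digits 1,6,9 already taken and all letters distinct, U+P≡S (mod 10) forces P=3, so P=3.
Step 5. [col 2: P + A ≡ G (mod 10)] column 2 (P + A ≡ G (mod 10), carry-in 0) doesn't pin A yet; pick A=2 and continue, so A=2.
Step 6. [col 2: P + A ≡ G (mod 10)] column 2: given P=3, A=2, carry-in 0, and digits 1,2,3,6,9 already taken and all letters distinct, P+A≡G (mod 10) forces G=5 ⇒ G=5.
Step 7. [col 3: U + Y ≡ F (mod 10)] from column 3 (U=6, Y=1, carry-in 0, digits 1,2,3,5,6,9 already taken and all letters distinct): F must equal 7 ⇒ F=7.
Step 8. [col 5: R + R ≡ U (mod 10)] from column 5 (U=6, carry-in 0, digits 1,2,3,5,6,7,9 already taken and all letters distinct): R must equal 8. So R=8.

Answer: A=2, F=7, G=5, P=3, R=8, S=9, U=6, Y=1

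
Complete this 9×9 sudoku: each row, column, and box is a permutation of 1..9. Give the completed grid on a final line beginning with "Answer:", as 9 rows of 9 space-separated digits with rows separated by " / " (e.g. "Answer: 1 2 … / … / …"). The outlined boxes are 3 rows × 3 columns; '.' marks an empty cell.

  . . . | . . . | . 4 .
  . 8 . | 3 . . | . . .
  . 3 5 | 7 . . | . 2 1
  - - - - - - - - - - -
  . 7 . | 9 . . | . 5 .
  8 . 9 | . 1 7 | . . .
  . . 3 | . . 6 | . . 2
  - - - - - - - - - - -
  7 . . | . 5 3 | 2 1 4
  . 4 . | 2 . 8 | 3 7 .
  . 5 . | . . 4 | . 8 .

Step 1. [r3c6∈{9}] nothing but 9 survives at r3c6 ⇒ r3c6=9.
Step 2. [r1c9∈{3,5,6,7,8,9}] row 1 places 3 nowhere but r1c9. So r1c9=3.
Step 3. [r5c9∈{6}] only 6 remains possible at r5c9, so r5c9=6.
Step 4. [r9c7∈{6,9}] in box 9, 6 fits only at r9c7 ⇒ r9c7=6.
Step 5. [r6c7∈{1,4,7,8,9}] r6c7 is the only open cell in row 6 admitting 7, so r6c7=7.
Step 6. [r4c6∈{2}] r4c6 has the single candidate 2, so r4c6=2.
Step 7. [r6c2∈{1}] r6c2 is down to just 1 ⇒ r6c2=1.
Step 8. [r1c3∈{1,2,6,7}] row 1 places 7 nowhere but r1c3 ⇒ r1c3=7.
Step 9. [r9c9∈{9}] r9c9's peers cover all but 9 ⇒ r9c9=9.
Step 10. [r7c4∈{6}] r7c4's peers cover all but 6. So r7c4=6.
Step 11. [r1c2∈{2,6,9}] across col 2, 6 lands solely at r1c2 ⇒ r1c2=6.
Step 12. [r3c1∈{4}] r3c1 is down to just 4, so r3c1=4.
Step 13. [r2c5∈{2,4,6}] row 2 places 4 nowhere but r2c5 ⇒ r2c5=4.
Step 14. [r6c5∈{8}] r6c5 is down to just 8, so r6c5=8.
Step 15. [r5c4∈{4,5}] across row 5, 5 lands solely at r5c4. So r5c4=5.
Step 16. [r9c4∈{1}] r9c4 is down to just 1. So r9c4=1.
Step 17. [r4c7∈{1,4,8}] r4c7 is the only open cell in row 4 admitting 1 ⇒ r4c7=1.
Step 18. [r4c1∈{6}] r4c1 has the single candidate 6, so r4c1=6.
Step 19. [r9c3∈{2}] r9c3's peers cover all but 2, so r9c3=2.
Step 20. [r2c3∈{1}] r2c3 is down to just 1, so r2c3=1.
Step 21. [r2c6∈{5}] r2c6's peers cover all but 5 ⇒ r2c6=5.
Step 22. [r2c7∈{9}] r2c7's peers cover all but 9 ⇒ r2c7=9.
Step 23. [r1c1∈{2,9}] r1c1 is the only open cell in row 1 admitting 9 ⇒ r1c1=9.
Step 24. [r1c7∈{5,8}] in row 1, 5 fits only at r1c7 ⇒ r1c7=5.
Step 25. [r7c2∈{9}] only 9 remains possible at r7c2 ⇒ r7c2=9.
Step 26. [r4c9∈{8}] only 8 remains possible at r4c9, so r4c9=8.
Step 27. [r1c5∈{2}] r1c5's peers cover all but 2, so r1c5=2.
Step 28. [r8c9∈{5}] nothing but 5 survives at r8c9. So r8c9=5.
Step 29. [r8c1∈{1}] r8c1 is down to just 1, so r8c1=1.
Step 30. [r2c9∈{7}] nothing but 7 survives at r2c9, so r2c9=7.
Step 31. [r1c6∈{1}] nothing but 1 survives at r1c6 ⇒ r1c6=1.
Step 32. [r5c2∈{2}] nothing but 2 survives at r5c2. So r5c2=2.
Step 33. [r6c8∈{9}] r6c8 has the single candidate 9 ⇒ r6c8=9.
Step 34. [r4c5∈{3}] r4c5 is down to just 3 ⇒ r4c5=3.
Step 35. [r5c8∈{3}] r5c8 has the single candidate 3. So r5c8=3.
Step 36. [r8c5∈{9}] nothing but 9 survives at r8c5, so r8c5=9.
Step 37. [r6c4∈{4}] r6c4 is down to just 4. So r6c4=4.
Step 38. [r9c5∈{7}] r9c5 has the single candidate 7 ⇒ r9c5=7.
Step 39. [r7c3∈{8}] r7c3's peers cover all but 8, so r7c3=8.
Step 40. [r4c3∈{4}] nothing but 4 survives at r4c3, so r4c3=4.
Step 41. [r1c4∈{8}] r1c4's peers cover all but 8. So r1c4=8.
Step 42. [r2c1∈{2}] r2c1 has the single candidate 2, so r2c1=2.
Step 43. [r3c5∈{6}] r3c5's peers cover all but 6, so r3c5=6.
Step 44. [r3c7∈{8}] r3c7 has the single candidate 8 ⇒ r3c7=8.
Step 45. [r6c1∈{5}] r6c1's peers cover all but 5, so r6c1=5.
Step 46. [r9c1∈{3}] r9c1's peers cover all but 3. So r9c1=3.
Step 47. [r5c7∈{4}] r5c7 is down to just 4, so r5c7=4.
Step 48. [r2c8∈{6}] r2c8's peers cover all but 6, so r2c8=6.
Step 49. [r8c3∈{6}] only 6 remains possible at r8c3 ⇒ r8c3=6.

Answer: 9 6 7 8 2 1 5 4 3 / 2 8 1 3 4 5 9 6 7 / 4 3 5 7 6 9 8 2 1 / 6 7 4 9 3 2 1 5 8 / 8 2 9 5 1 7 4 3 6 / 5 1 3 4 8 6 7 9 2 / 7 9 8 6 5 3 2 1 4 / 1 4 6 2 9 8 3 7 5 / 3 5 2 1 7 4 6 8 9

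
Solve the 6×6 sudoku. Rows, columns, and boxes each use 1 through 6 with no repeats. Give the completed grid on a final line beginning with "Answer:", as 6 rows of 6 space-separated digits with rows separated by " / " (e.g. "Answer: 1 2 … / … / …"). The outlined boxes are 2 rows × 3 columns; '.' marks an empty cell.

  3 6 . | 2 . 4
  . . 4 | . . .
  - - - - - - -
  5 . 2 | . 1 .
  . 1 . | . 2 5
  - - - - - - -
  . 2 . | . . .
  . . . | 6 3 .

Step 1. [r5c6∈{1}] nothing but 1 survives at r5c6 ⇒ r5c6=1.
Step 2. [r3c2∈{3,4}] across col 2, 3 lands solely at r3c2, so r3c2=3.
Step 3. [r2c2∈{5}] nothing but 5 survives at r2c2, so r2c2=5.
Step 4. [r4c1∈{4,6}] across box 3, 4 lands solely at r4c1. So r4c1=4.
Step 5. [r5c4∈{4,5}] across col 4, 5 lands solely at r5c4, so r5c4=5.
Step 6. [r6c1∈{1}] r6c1 is down to just 1, so r6c1=1.
Step 7. [r2c6∈{3,6}] r2c6 is the only open cell in col 6 admitting 3, so r2c6=3.
Step 8. [r4c3∈{6}] r4c3's peers cover all but 6, so r4c3=6.
Step 9. [r2c1∈{2}] only 2 remains possible at r2c1. So r2c1=2.
Step 10. [r3c4∈{4}] nothing but 4 survives at r3c4, so r3c4=4.
Step 11. [r1c3∈{1}] only 1 remains possible at r1c3, so r1c3=1.
Step 12. [r6c3∈{5}] r6c3's peers cover all but 5, so r6c3=5.
Step 13. [r1c5∈{5}] r1c5's peers cover all but 5, so r1c5=5.
Step 14. [r5c5∈{4}] r5c5 has the single candidate 4. So r5c5=4.
Step 15. [r4c4∈{3}] r4c4's peers cover all but 3, so r4c4=3.
Step 16. [r6c6∈{2}] nothing but 2 survives at r6c6. So r6c6=2.
Step 17. [r2c4∈{1}] r2c4's peers cover all but 1. So r2c4=1.
Step 18. [r3c6∈{6}] r3c6's peers cover all but 6 ⇒ r3c6=6.
Step 19. [r6c2∈{4}] nothing but 4 survives at r6c2, so r6c2=4.
Step 20. [r5c1∈{6}] only 6 remains possible at r5c1, so r5c1=6.
Step 21. [r2c5∈{6}] r2c5 is down to just 6. So r2c5=6.
Step 22. [r5c3∈{3}] r5c3 has the single candidate 3. So r5c3=3.

Answer: 3 6 1 2 5 4 / 2 5 4 1 6 3 / 5 3 2 4 1 6 / 4 1 6 3 2 5 / 6 2 3 5 4 1 / 1 4 5 6 3 2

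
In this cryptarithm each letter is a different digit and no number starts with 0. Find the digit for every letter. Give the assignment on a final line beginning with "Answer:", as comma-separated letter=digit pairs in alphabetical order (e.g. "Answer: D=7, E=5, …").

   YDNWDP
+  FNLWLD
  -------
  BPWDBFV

Step 1. [B] adding two 6-digit numbers gives at most 6+1 digits, and here it does — B is that final carry and must be 1. So B=1.
Step 2. [col 1: P + D ≡ V (mod 10)] column 1 (P + D ≡ V (mod 10), carry-in 0) doesn't pin D yet; pick D=4 and continue, so D=4.
Step 3. [col 1: P + D ≡ V (mod 10)] V=6 is one option consistent with column 1 (P + D ≡ V (mod 10), carry-in 0) — take it, so V=6.
Step 4. [col 1: P + D ≡ V (mod 10)] in column 1 we have P+D≡V with carry-in 0; given D=4, V=6 and digits 1,4,6 already taken and all letters distinct, that pins P to 2 ⇒ P=2.
Step 5. [col 2: D + L ≡ F (mod 10)] F=3 is one option consistent with column 2 (D + L ≡ F (mod 10), carry-in 0) — take it ⇒ F=3.
Step 6. [col 2: D + L ≡ F (mod 10)] column 2 reads D+L+carry(0)=F with D=4, F=3; with digits 1,2,3,4,6 already taken and all letters distinct, the only value for L is 9. So L=9.
Step 7. [col 3: W + W ≡ B (mod 10)] several values work for W in column 3 (W + W ≡ B (mod 10), carry-in 1); try W=0. So W=0.
Step 8. [col 4: N + L ≡ D (mod 10)] from column 4 (L=9, D=4, carry-in 0, digits 0,1,2,3,4,6,9 already taken and all letters distinct): N must equal 5, so N=5.
Step 9. [col 6: Y + F ≡ P (mod 10)] in column 6 we have Y+F≡P with carry-in 1; given F=3, P=2 and digits 0,1,2,3,4,5,6,9 already taken and all letters distinct, that pins Y to 8, so Y=8.

Answer: B=1, D=4, F=3, L=9, N=5, P=2, V=6, W=0, Y=8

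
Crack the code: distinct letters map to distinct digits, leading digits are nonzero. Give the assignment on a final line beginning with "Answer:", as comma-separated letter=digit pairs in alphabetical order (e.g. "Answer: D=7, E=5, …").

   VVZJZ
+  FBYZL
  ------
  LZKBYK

Step 1. [col 1: Z + L ≡ K (mod 10)] column 1 (Z + L ≡ K (mod 10), carry-in 0) doesn't pin K yet; pick K=5 and continue ⇒ K=5.
Step 2. [col 1: Z + L ≡ K (mod 10)] several values work for L in column 1 (Z + L ≡ K (mod 10), carry-in 0); try L=1, so L=1.
Step 3. [col 1: Z + L ≡ K (mod 10)] column 1 reads Z+L+carry(0)=K with L=1, K=5; with digits 1,5 already taken and all letters distinct, the only value for Z is 4. So Z=4.
Step 4. [col 2: J + Z ≡ Y (mod 10)] column 2 (J + Z ≡ Y (mod 10), carry-in 0) doesn't pin Y yet; pick Y=3 and continue, so Y=3.
Step 5. [col 2: J + Z ≡ Y (mod 10)] from column 2 (Z=4, Y=3, carry-in 0, digits 1,3,4,5 already taken and all letters distinct): J must equal 9, so J=9.
Step 6. [col 3: Z + Y ≡ B (mod 10)] column 3 reads Z+Y+carry(1)=B with Z=4, Y=3; with digits 1,3,4,5,9 already taken and all letters distinct, the only value for B is 8, so B=8.
Step 7. [col 4: V + B ≡ K (mod 10)] in column 4 we have V+B≡K with carry-in 0; given B=8, K=5 and digits 1,3,4,5,8,9 already taken and all letters distinct, that pins V to 7, so V=7.
Step 8. [col 5: V + F ≡ Z (mod 10)] column 5: given V=7, Z=4, carry-in 1, and digits 1,3,4,5,7,8,9 already taken and all letters distinct, V+F≡Z (mod 10) forces F=6 ⇒ F=6.

Answer: B=8, F=6, J=9, K=5, L=1, V=7, Y=3, Z=4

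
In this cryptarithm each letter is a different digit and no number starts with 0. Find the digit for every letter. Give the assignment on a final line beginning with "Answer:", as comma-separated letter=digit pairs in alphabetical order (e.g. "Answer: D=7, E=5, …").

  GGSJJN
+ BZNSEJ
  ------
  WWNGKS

Step 1. [col 1: N + J ≡ S (mod 10)] no forcing yet in column 1 (carry-in 0); N=7 is free and consistent — try it, so N=7.
Step 2. [col 1: N + J ≡ S (mod 10)] several values work for S in column 1 (N + J ≡ S (mod 10), carry-in 0); try S=9. So S=9.
Step 3. [col 1: N + J ≡ S (mod 10)] column 1 reads N+J+carry(0)=S with N=7, S=9; with digits 7,9 already taken and all letters distinct, the only value for J is 2. So J=2.
Step 4. [col 2: J + E ≡ K (mod 10)] no forcing yet in column 2 (carry-in 0); E=6 is free and consistent — try it. So E=6.
Step 5. [col 2: J + E ≡ K (mod 10)] in column 2 we have J+E≡K with carry-in 0; given J=2, E=6 and digits 2,6,7,9 already taken and all letters distinct, that pins K to 8 ⇒ K=8.
Step 6. [col 3: J + S ≡ G (mod 10)] column 3: given J=2, S=9, carry-in 0, and digits 2,6,7,8,9 already taken and all letters distinct, J+S≡G (mod 10) forces G=1. So G=1.
Step 7. [col 5: G + Z ≡ W (mod 10)] column 5 reads G+Z+carry(1)=W with G=1; with digits 1,2,6,7,8,9 already taken and all letters distinct, the only value for W is 5, so W=5.
Step 8. [col 5: G + Z ≡ W (mod 10)] column 5: given G=1, W=5, carry-in 1, and digits 1,2,5,6,7,8,9 already taken and all letters distinct, G+Z≡W (mod 10) forces Z=3. So Z=3.
Step 9. [col 6: G + B ≡ W (mod 10)] in column 6 we have G+B≡W with carry-in 0; given G=1, W=5 and digits 1,2,3,5,6,7,8,9 already taken and all letters distinct, that pins B to 4. So B=4.

Answer: B=4, E=6, G=1, J=2, K=8, N=7, S=9, W=5, Z=3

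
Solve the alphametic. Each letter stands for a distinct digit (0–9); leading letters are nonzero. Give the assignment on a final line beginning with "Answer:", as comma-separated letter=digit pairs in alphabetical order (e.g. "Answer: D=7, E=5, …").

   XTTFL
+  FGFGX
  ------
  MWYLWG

Step 1. [col 1: L + X ≡ G (mod 10)] several values work for G in column 1 (L + X ≡ G (mod 10), carry-in 0); try G=3. So G=3.
Step 2. [col 1: L + X ≡ G (mod 10)] no forcing yet in column 1 (carry-in 0); X=4 is free and consistent — try it, so X=4.
Step 3. [col 1: L + X ≡ G (mod 10)] column 1 reads L+X+carry(0)=G with X=4, G=3; with digits 3,4 already taken and all letters distinct, the only value for L is 9, so L=9.
Step 4. [M] the sum has 6 digits but both addends have 5; that extra leading digit M is the final carry, namely 1. So M=1.
Step 5. [col 2: F + G ≡ W (mod 10)] column 2 (F + G ≡ W (mod 10), carry-in 1) doesn't pin F yet; pick F=6 and continue, so F=6.
Step 6. [col 2: F + G ≡ W (mod 10)] in column 2 we have F+G≡W with carry-in 1; given F=6, G=3 and digits 1,3,4,6,9 already taken and all letters distinct, that pins W to 0, so W=0.
Step 7. [col 3: T + F ≡ L (mod 10)] from column 3 (F=6, L=9, carry-in 1, digits 0,1,3,4,6,9 already taken and all letters distinct): T must equal 2. So T=2.
Step 8. [col 4: T + G ≡ Y (mod 10)] in column 4 we have T+G≡Y with carry-in 0; given T=2, G=3 and digits 0,1,2,3,4,6,9 already taken and all letters distinct, that pins Y to 5, so Y=5.

Answer: F=6, G=3, L=9, M=1, T=2, W=0, X=4, Y=5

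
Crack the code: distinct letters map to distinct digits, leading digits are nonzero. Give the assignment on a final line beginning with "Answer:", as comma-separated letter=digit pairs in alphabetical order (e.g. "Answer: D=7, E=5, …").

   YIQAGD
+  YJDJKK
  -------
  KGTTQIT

Step 1. [col 1: D + K ≡ T (mod 10)] column 1 (D + K ≡ T (mod 10), carry-in 0) doesn't pin K yet; pick K=1 and continue, so K=1.
Step 2. [col 1: D + K ≡ T (mod 10)] T=4 is one option consistent with column 1 (D + K ≡ T (mod 10), carry-in 0) — take it ⇒ T=4.
Step 3. [col 1: D + K ≡ T (mod 10)] column 1 reads D+K+carry(0)=T with K=1, T=4; with digits 1,4 already taken and all letters distinct, the only value for D is 3 ⇒ D=3.
Step 4. [col 2: G + K ≡ I (mod 10)] no forcing yet in column 2 (carry-in 0); G=5 is free and consistent — try it ⇒ G=5.
Step 5. [col 2: G + K ≡ I (mod 10)] from column 2 (G=5, K=1, carry-in 0, digits 1,3,4,5 already taken and all letters distinct): I must equal 6 ⇒ I=6.
Step 6. [col 3: A + J ≡ Q (mod 10)] Q=0 is one option consistent with column 3 (A + J ≡ Q (mod 10), carry-in 0) — take it. So Q=0.
Step 7. [col 3: A + J ≡ Q (mod 10)] J=8 is one option consistent with column 3 (A + J ≡ Q (mod 10), carry-in 0) — take it, so J=8.
Step 8. [col 3: A + J ≡ Q (mod 10)] in column 3 we have A+J≡Q with carry-in 0; given J=8, Q=0 and digits 0,1,3,4,5,6,8 already taken and all letters distinct, that pins A to 2 ⇒ A=2.
Step 9. [col 6: Y + Y ≡ G (mod 10)] in column 6 we have Y+Y≡G with carry-in 1; given G=5 and digits 0,1,2,3,4,5,6,8 already taken and all letters distinct, that pins Y to 7 ⇒ Y=7.

Answer: A=2, D=3, G=5, I=6, J=8, K=1, Q=0, T=4, Y=7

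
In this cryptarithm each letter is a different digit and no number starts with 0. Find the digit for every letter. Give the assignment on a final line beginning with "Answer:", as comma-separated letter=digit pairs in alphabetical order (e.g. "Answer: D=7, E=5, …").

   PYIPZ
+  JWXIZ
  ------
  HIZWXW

Step 1. [H] H is the leading digit of a 6-digit sum of two 5-digit numbers; the final carry is exactly 1. So H=1.
Step 2. [col 1: Z + Z ≡ W (mod 10)] no forcing yet in column 1 (carry-in 0); Z=2 is free and consistent — try it, so Z=2.
Step 3. [col 1: Z + Z ≡ W (mod 10)] column 1: given Z=2, carry-in 0, and digits 1,2 already taken and all letters distinct, Z+Z≡W (mod 10) forces W=4 ⇒ W=4.
Step 4. [col 2: P + I ≡ X (mod 10)] column 2 (P + I ≡ X (mod 10), carry-in 0) doesn't pin I yet; pick I=3 and continue, so I=3.
Step 5. [col 2: P + I ≡ X (mod 10)] X=0 is one option consistent with column 2 (P + I ≡ X (mod 10), carry-in 0) — take it. So X=0.
Step 6. [col 2: P + I ≡ X (mod 10)] in column 2 we have P+I≡X with carry-in 0; given I=3, X=0 and digits 0,1,2,3,4 already taken and all letters distinct, that pins P to 7 ⇒ P=7.
Step 7. [col 4: Y + W ≡ Z (mod 10)] from column 4 (W=4, Z=2, carry-in 0, digits 0,1,2,3,4,7 already taken and all letters distinct): Y must equal 8 ⇒ Y=8.
Step 8. [col 5: P + J ≡ I (mod 10)] from column 5 (P=7, I=3, carry-in 1, digits 0,1,2,3,4,7,8 already taken and all letters distinct): J must equal 5. So J=5.

Answer: H=1, I=3, J=5, P=7, W=4, X=0, Y=8, Z=2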